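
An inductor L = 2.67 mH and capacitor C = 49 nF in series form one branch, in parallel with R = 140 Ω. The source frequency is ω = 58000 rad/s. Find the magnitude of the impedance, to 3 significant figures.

X_L = ωL = 155 Ω
X_C = 1/(ωC) = 352 Ω
Branch 1: Z₁ = R = 140 Ω
Branch 2 (series LC): Z₂ = j(X_L − X_C) = −j197 Ω
Parallel: Z = Z₁Z₂/(Z₁+Z₂), |Z| = 114 Ω, ∠Z = -35.4°

114 Ω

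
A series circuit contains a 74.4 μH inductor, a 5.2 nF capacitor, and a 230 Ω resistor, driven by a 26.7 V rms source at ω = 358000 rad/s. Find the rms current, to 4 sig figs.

47.68 mA

X_L = ωL = 26.64 Ω
X_C = 1/(ωC) = 537.2 Ω
Net reactance X = X_L − X_C = -510.5 Ω
Z = 230.0 − j510.5 Ω
|Z| = √(230.0² + 510.5²) = 560.0 Ω
I = V/|Z| = 26.7/560.0 = 47.68 mA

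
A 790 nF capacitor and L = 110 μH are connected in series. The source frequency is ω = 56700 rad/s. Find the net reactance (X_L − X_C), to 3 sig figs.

-16.1 Ω

X_L = ωL = 6.24 Ω
X_C = 1/(ωC) = 22.3 Ω
X = 6.24 − 22.3 = -16.1 Ω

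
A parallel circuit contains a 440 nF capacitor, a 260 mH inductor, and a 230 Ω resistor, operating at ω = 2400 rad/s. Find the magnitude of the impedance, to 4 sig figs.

228.2 Ω

X_L = ωL = 624.0 Ω
X_C = 1/(ωC) = 947.0 Ω
Parallel: admittances add. Y = 1/R + 1/(jωL) + jωC
Y = (0.004348 − j0.0005466) S
|Y| = 0.004382 S → |Z| = 1/|Y| = 228.2 Ω, ∠Z = −∠Y = 7.165°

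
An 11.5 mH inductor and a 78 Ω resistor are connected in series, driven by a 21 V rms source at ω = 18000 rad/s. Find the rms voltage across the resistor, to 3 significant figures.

7.40 V

X_L = ωL = 207 Ω
Z = 78.0 + j207 Ω
|Z| = √(78.0² + 207²) = 221 Ω
I = V/|Z| = 94.9 mA
V_R = I·|Z_R| = 0.0949 × 78.0 = 7.40 V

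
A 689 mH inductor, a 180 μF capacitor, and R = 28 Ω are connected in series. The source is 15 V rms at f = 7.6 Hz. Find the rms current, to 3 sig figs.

ω = 2πf = 47.75 rad/s
X_L = ωL = 32.9 Ω
X_C = 1/(ωC) = 116 Ω
Net reactance X = X_L − X_C = -83.4 Ω
Z = 28.0 − j83.4 Ω
|Z| = √(28.0² + 83.4²) = 88.0 Ω
I = V/|Z| = 15/88.0 = 170 mA

170 mA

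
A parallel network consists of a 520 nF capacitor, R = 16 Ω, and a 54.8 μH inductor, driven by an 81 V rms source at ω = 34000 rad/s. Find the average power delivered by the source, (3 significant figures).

X_L = ωL = 1.86 Ω
X_C = 1/(ωC) = 56.6 Ω
Parallel: admittances add. Y = 1/R + 1/(jωL) + jωC
Y = (0.0625 − j0.519) S
|Y| = 0.523 S → |Z| = 1/|Y| = 1.91 Ω, ∠Z = −∠Y = 83.1°
I = V/|Z| = 42.3 A
P = VI cos φ = 81 × 42.3 × cos(83.1°) = 410 W

410 W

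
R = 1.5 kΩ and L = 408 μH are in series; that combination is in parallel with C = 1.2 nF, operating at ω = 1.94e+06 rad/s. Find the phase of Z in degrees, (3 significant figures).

X_L = ωL = 792 Ω
X_C = 1/(ωC) = 430 Ω
Branch 1 (R+jX_L): Z₁ = 1500 + j792 Ω, |Z₁| = 1700 Ω
Branch 2 (−jX_C): Z₂ = −j430 Ω
Parallel: Z = Z₁Z₂/(Z₁+Z₂), |Z| = 472 Ω, ∠Z = -75.7°

-75.7°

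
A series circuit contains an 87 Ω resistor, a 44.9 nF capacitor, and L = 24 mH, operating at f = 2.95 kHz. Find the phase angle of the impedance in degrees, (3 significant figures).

-83.4°

ω = 2πf = 18540 rad/s
X_L = ωL = 445 Ω
X_C = 1/(ωC) = 1200 Ω
Net reactance X = X_L − X_C = -757 Ω
Z = 87.0 − j757 Ω
|Z| = √(87.0² + 757²) = 762 Ω
∠Z = arctan(-757/87.0) = -83.4°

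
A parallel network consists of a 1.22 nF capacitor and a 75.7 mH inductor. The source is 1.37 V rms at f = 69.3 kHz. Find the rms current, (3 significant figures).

686 μA

ω = 2πf = 435400 rad/s
X_L = ωL = 33000 Ω
X_C = 1/(ωC) = 1880 Ω
Parallel: admittances add. Y = 1/(jωL) + jωC
Y = (0 + j0.000501) S
|Y| = 0.000501 S → |Z| = 1/|Y| = 2000 Ω, ∠Z = −∠Y = -90.0°
I = V/|Z| = 1.37/2000 = 686 μA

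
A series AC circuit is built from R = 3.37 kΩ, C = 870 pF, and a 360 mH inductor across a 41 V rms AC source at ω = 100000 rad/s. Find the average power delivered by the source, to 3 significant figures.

X_L = ωL = 36000 Ω
X_C = 1/(ωC) = 11500 Ω
Net reactance X = X_L − X_C = 24500 Ω
Z = 3370 + j24500 Ω
|Z| = √(3370² + 24500²) = 24700 Ω
∠Z = arctan(24500/3370) = 82.2°
I = V/|Z| = 1.66 mA
P = VI cos φ = 41 × 0.00166 × cos(82.2°) = 9.26 mW

9.26 mW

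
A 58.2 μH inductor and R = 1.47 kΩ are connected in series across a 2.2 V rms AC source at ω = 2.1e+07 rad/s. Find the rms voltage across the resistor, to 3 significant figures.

1.69 V

X_L = ωL = 1220 Ω
Z = 1470 + j1220 Ω
|Z| = √(1470² + 1220²) = 1910 Ω
I = V/|Z| = 1.15 mA
V_R = I·|Z_R| = 0.00115 × 1470 = 1.69 V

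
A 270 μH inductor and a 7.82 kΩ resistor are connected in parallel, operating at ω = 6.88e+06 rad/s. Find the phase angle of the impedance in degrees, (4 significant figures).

76.64°

X_L = ωL = 1858 Ω
Parallel: admittances add. Y = 1/R + 1/(jωL)
Y = (0.0001279 − j0.0005383) S
|Y| = 0.0005533 S → |Z| = 1/|Y| = 1807 Ω, ∠Z = −∠Y = 76.64°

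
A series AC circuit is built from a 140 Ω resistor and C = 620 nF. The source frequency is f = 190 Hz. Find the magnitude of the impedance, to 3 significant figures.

ω = 2πf = 1194 rad/s
X_C = 1/(ωC) = 1350 Ω
Z = 140 − j1350 Ω
|Z| = √(140² + 1350²) = 1360 Ω

1360 Ω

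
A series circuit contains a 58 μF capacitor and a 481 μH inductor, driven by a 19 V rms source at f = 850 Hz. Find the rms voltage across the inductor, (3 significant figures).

ω = 2πf = 5341 rad/s
X_L = ωL = 2.57 Ω
X_C = 1/(ωC) = 3.23 Ω
Net reactance X = X_L − X_C = -0.659 Ω
Z = − j0.659 Ω
|Z| = √(0² + 0.659²) = 0.659 Ω
I = V/|Z| = 28.8 A
V_L = I·|Z_L| = 28.8 × 2.57 = 74.0 V

74.0 V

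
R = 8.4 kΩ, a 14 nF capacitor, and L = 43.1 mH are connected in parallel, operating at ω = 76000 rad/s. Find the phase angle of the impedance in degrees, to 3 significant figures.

X_L = ωL = 3280 Ω
X_C = 1/(ωC) = 940 Ω
Parallel: admittances add. Y = 1/R + 1/(jωL) + jωC
Y = (0.000119 + j0.000759) S
|Y| = 0.000768 S → |Z| = 1/|Y| = 1300 Ω, ∠Z = −∠Y = -81.1°

-81.1°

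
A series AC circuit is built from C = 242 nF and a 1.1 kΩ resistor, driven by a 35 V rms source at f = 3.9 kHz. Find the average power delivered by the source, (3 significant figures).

1.09 W

ω = 2πf = 24500 rad/s
X_C = 1/(ωC) = 169 Ω
Z = 1100 − j169 Ω
|Z| = √(1100² + 169²) = 1110 Ω
∠Z = arctan(-169/1100) = -8.72°
I = V/|Z| = 31.5 mA
P = VI cos φ = 35 × 0.0315 × cos(-8.72°) = 1.09 W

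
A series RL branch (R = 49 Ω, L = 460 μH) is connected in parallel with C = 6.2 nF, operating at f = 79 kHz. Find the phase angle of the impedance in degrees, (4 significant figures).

ω = 2πf = 496400 rad/s
X_L = ωL = 228.3 Ω
X_C = 1/(ωC) = 324.9 Ω
Branch 1 (R+jX_L): Z₁ = 49.00 + j228.3 Ω, |Z₁| = 233.5 Ω
Branch 2 (−jX_C): Z₂ = −j324.9 Ω
Parallel: Z = Z₁Z₂/(Z₁+Z₂), |Z| = 700.5 Ω, ∠Z = 50.99°

50.99°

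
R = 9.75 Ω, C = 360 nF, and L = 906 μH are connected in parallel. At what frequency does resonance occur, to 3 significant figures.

ω₀ = 1/√(LC) = 1/√(0.000906 × 3.6e-07) = 55370 rad/s
f₀ = ω₀/(2π) = 8.81 kHz

8.81 kHz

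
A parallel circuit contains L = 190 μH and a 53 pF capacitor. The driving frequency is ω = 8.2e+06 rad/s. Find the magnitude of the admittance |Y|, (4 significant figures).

207.2 μS

X_L = ωL = 1558 Ω
X_C = 1/(ωC) = 2301 Ω
Parallel: admittances add. Y = 1/(jωL) + jωC
Y = (0 − j0.0002072) S
|Y| = 0.0002072 S → |Z| = 1/|Y| = 4825 Ω, ∠Z = −∠Y = 90.00°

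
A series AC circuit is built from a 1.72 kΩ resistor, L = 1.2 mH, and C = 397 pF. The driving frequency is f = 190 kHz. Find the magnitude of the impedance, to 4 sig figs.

1849 Ω

ω = 2πf = 1.194e+06 rad/s
X_L = ωL = 1433 Ω
X_C = 1/(ωC) = 2110 Ω
Net reactance X = X_L − X_C = -677.4 Ω
Z = 1720 − j677.4 Ω
|Z| = √(1720² + 677.4²) = 1849 Ω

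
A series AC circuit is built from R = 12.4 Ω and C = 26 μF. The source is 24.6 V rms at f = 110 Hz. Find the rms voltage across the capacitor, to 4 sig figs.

ω = 2πf = 691.2 rad/s
X_C = 1/(ωC) = 55.65 Ω
Z = 12.40 − j55.65 Ω
|Z| = √(12.40² + 55.65²) = 57.01 Ω
I = V/|Z| = 431.5 mA
V_C = I·|Z_C| = 0.4315 × 55.65 = 24.01 V

24.01 V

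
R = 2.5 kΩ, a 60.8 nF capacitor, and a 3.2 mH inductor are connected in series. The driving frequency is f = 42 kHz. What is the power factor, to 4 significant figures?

0.9544

ω = 2πf = 263900 rad/s
X_L = ωL = 844.5 Ω
X_C = 1/(ωC) = 62.33 Ω
Net reactance X = X_L − X_C = 782.1 Ω
Z = 2500 + j782.1 Ω
|Z| = √(2500² + 782.1²) = 2619 Ω
∠Z = arctan(782.1/2500) = 17.37°
cos φ = cos(17.37°) = 0.9544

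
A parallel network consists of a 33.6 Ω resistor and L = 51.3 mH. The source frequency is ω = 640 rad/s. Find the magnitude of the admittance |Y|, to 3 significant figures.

X_L = ωL = 32.8 Ω
Parallel: admittances add. Y = 1/R + 1/(jωL)
Y = (0.0298 − j0.0305) S
|Y| = 0.0426 S → |Z| = 1/|Y| = 23.5 Ω, ∠Z = −∠Y = 45.7°

42.6 mS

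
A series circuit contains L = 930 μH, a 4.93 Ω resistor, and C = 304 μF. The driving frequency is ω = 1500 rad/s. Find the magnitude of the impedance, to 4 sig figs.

4.994 Ω

X_L = ωL = 1.395 Ω
X_C = 1/(ωC) = 2.193 Ω
Net reactance X = X_L − X_C = -0.7980 Ω
Z = 4.930 − j0.7980 Ω
|Z| = √(4.930² + 0.7980²) = 4.994 Ω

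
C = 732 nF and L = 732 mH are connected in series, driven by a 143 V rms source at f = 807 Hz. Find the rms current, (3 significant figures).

ω = 2πf = 5071 rad/s
X_L = ωL = 3710 Ω
X_C = 1/(ωC) = 269 Ω
Net reactance X = X_L − X_C = 3440 Ω
Z = j3440 Ω
|Z| = √(0² + 3440²) = 3440 Ω
I = V/|Z| = 143/3440 = 41.5 mA

41.5 mA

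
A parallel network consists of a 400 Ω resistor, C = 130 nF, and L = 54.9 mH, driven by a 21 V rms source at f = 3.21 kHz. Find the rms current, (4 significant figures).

ω = 2πf = 20170 rad/s
X_L = ωL = 1107 Ω
X_C = 1/(ωC) = 381.4 Ω
Parallel: admittances add. Y = 1/R + 1/(jωL) + jωC
Y = (0.002500 + j0.001719) S
|Y| = 0.003034 S → |Z| = 1/|Y| = 329.6 Ω, ∠Z = −∠Y = -34.51°
I = V/|Z| = 21/329.6 = 63.71 mA

63.71 mA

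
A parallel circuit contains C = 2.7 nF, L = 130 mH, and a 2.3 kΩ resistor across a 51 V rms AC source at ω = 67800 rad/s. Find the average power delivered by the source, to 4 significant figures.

1.131 W

X_L = ωL = 8814 Ω
X_C = 1/(ωC) = 5463 Ω
Parallel: admittances add. Y = 1/R + 1/(jωL) + jωC
Y = (0.0004348 + j6.96e-05) S
|Y| = 0.0004403 S → |Z| = 1/|Y| = 2271 Ω, ∠Z = −∠Y = -9.095°
I = V/|Z| = 22.46 mA
P = VI cos φ = 51 × 0.02246 × cos(-9.095°) = 1.131 W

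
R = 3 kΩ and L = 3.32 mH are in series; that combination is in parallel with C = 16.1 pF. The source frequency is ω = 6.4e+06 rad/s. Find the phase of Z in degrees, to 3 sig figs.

-83.5°

X_L = ωL = 21200 Ω
X_C = 1/(ωC) = 9700 Ω
Branch 1 (R+jX_L): Z₁ = 3000 + j21200 Ω, |Z₁| = 21500 Ω
Branch 2 (−jX_C): Z₂ = −j9700 Ω
Parallel: Z = Z₁Z₂/(Z₁+Z₂), |Z| = 17500 Ω, ∠Z = -83.5°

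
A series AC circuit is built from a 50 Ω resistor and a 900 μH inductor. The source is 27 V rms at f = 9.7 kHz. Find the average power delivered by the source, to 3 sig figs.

6.62 W

ω = 2πf = 60950 rad/s
X_L = ωL = 54.9 Ω
Z = 50.0 + j54.9 Ω
|Z| = √(50.0² + 54.9²) = 74.2 Ω
∠Z = arctan(54.9/50.0) = 47.6°
I = V/|Z| = 364 mA
P = VI cos φ = 27 × 0.364 × cos(47.6°) = 6.62 W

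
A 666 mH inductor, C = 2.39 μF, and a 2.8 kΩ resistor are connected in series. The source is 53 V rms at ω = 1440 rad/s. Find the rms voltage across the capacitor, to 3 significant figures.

5.35 V

X_L = ωL = 959 Ω
X_C = 1/(ωC) = 291 Ω
Net reactance X = X_L − X_C = 668 Ω
Z = 2800 + j668 Ω
|Z| = √(2800² + 668²) = 2880 Ω
I = V/|Z| = 18.4 mA
V_C = I·|Z_C| = 0.0184 × 291 = 5.35 V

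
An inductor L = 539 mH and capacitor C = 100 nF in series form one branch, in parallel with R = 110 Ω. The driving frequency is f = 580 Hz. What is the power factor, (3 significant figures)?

0.990

ω = 2πf = 3644 rad/s
X_L = ωL = 1960 Ω
X_C = 1/(ωC) = 2740 Ω
Branch 1: Z₁ = R = 110 Ω
Branch 2 (series LC): Z₂ = j(X_L − X_C) = −j780 Ω
Parallel: Z = Z₁Z₂/(Z₁+Z₂), |Z| = 109 Ω, ∠Z = -8.03°
cos φ = cos(-8.03°) = 0.990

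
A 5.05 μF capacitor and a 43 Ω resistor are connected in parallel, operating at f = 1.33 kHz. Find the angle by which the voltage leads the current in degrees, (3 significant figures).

ω = 2πf = 8357 rad/s
X_C = 1/(ωC) = 23.7 Ω
Parallel: admittances add. Y = 1/R + jωC
Y = (0.0233 + j0.0422) S
|Y| = 0.0482 S → |Z| = 1/|Y| = 20.8 Ω, ∠Z = −∠Y = -61.1°

-61.1°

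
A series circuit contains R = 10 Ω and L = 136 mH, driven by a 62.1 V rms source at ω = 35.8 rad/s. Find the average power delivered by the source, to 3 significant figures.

X_L = ωL = 4.87 Ω
Z = 10.0 + j4.87 Ω
|Z| = √(10.0² + 4.87²) = 11.1 Ω
∠Z = arctan(4.87/10.0) = 26.0°
I = V/|Z| = 5.58 A
P = VI cos φ = 62.1 × 5.58 × cos(26.0°) = 312 W

312 W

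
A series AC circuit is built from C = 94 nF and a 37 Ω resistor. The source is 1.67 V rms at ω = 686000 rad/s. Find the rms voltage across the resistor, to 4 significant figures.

X_C = 1/(ωC) = 15.51 Ω
Z = 37.00 − j15.51 Ω
|Z| = √(37.00² + 15.51²) = 40.12 Ω
I = V/|Z| = 41.63 mA
V_R = I·|Z_R| = 0.04163 × 37.00 = 1.540 V

1.540 V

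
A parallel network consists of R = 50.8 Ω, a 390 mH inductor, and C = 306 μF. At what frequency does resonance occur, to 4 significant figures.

ω₀ = 1/√(LC) = 1/√(0.39 × 0.000306) = 91.54 rad/s
f₀ = ω₀/(2π) = 14.57 Hz

14.57 Hz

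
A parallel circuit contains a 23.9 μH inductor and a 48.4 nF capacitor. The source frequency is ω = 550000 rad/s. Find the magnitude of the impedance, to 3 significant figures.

20.2 Ω

X_L = ωL = 13.1 Ω
X_C = 1/(ωC) = 37.6 Ω
Parallel: admittances add. Y = 1/(jωL) + jωC
Y = (0 − j0.0495) S
|Y| = 0.0495 S → |Z| = 1/|Y| = 20.2 Ω, ∠Z = −∠Y = 90.0°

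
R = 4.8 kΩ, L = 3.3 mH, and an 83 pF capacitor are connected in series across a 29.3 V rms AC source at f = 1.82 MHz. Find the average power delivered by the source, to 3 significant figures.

3.01 mW

ω = 2πf = 1.144e+07 rad/s
X_L = ωL = 37700 Ω
X_C = 1/(ωC) = 1050 Ω
Net reactance X = X_L − X_C = 36700 Ω
Z = 4800 + j36700 Ω
|Z| = √(4800² + 36700²) = 37000 Ω
∠Z = arctan(36700/4800) = 82.5°
I = V/|Z| = 792 μA
P = VI cos φ = 29.3 × 0.000792 × cos(82.5°) = 3.01 mW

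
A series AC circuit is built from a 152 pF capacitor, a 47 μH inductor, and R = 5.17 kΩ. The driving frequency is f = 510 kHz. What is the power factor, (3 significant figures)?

0.938

ω = 2πf = 3.204e+06 rad/s
X_L = ωL = 151 Ω
X_C = 1/(ωC) = 2050 Ω
Net reactance X = X_L − X_C = -1900 Ω
Z = 5170 − j1900 Ω
|Z| = √(5170² + 1900²) = 5510 Ω
∠Z = arctan(-1900/5170) = -20.2°
cos φ = cos(-20.2°) = 0.938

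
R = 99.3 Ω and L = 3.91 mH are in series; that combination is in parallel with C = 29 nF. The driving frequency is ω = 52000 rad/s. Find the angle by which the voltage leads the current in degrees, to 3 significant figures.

X_L = ωL = 203 Ω
X_C = 1/(ωC) = 663 Ω
Branch 1 (R+jX_L): Z₁ = 99.3 + j203 Ω, |Z₁| = 226 Ω
Branch 2 (−jX_C): Z₂ = −j663 Ω
Parallel: Z = Z₁Z₂/(Z₁+Z₂), |Z| = 319 Ω, ∠Z = 51.8°

51.8°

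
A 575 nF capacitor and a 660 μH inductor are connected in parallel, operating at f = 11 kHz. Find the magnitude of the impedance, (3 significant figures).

56.1 Ω

ω = 2πf = 69120 rad/s
X_L = ωL = 45.6 Ω
X_C = 1/(ωC) = 25.2 Ω
Parallel: admittances add. Y = 1/(jωL) + jωC
Y = (0 + j0.0178) S
|Y| = 0.0178 S → |Z| = 1/|Y| = 56.1 Ω, ∠Z = −∠Y = -90.0°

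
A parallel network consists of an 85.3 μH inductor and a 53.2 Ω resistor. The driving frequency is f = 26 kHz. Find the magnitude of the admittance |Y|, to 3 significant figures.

ω = 2πf = 163400 rad/s
X_L = ωL = 13.9 Ω
Parallel: admittances add. Y = 1/R + 1/(jωL)
Y = (0.0188 − j0.0718) S
|Y| = 0.0742 S → |Z| = 1/|Y| = 13.5 Ω, ∠Z = −∠Y = 75.3°

74.2 mS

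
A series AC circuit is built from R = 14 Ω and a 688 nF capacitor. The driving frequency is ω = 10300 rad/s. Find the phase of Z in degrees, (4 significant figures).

X_C = 1/(ωC) = 141.1 Ω
Z = 14.00 − j141.1 Ω
|Z| = √(14.00² + 141.1²) = 141.8 Ω
∠Z = arctan(-141.1/14.00) = -84.33°

-84.33°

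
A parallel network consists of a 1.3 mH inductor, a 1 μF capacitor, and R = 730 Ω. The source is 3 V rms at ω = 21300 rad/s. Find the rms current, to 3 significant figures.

X_L = ωL = 27.7 Ω
X_C = 1/(ωC) = 46.9 Ω
Parallel: admittances add. Y = 1/R + 1/(jωL) + jωC
Y = (0.00137 − j0.0148) S
|Y| = 0.0149 S → |Z| = 1/|Y| = 67.2 Ω, ∠Z = −∠Y = 84.7°
I = V/|Z| = 3/67.2 = 44.6 mA

44.6 mA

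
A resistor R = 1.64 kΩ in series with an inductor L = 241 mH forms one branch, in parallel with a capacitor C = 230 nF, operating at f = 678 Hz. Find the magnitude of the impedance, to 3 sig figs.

1200 Ω

ω = 2πf = 4260 rad/s
X_L = ωL = 1030 Ω
X_C = 1/(ωC) = 1020 Ω
Branch 1 (R+jX_L): Z₁ = 1640 + j1030 Ω, |Z₁| = 1930 Ω
Branch 2 (−jX_C): Z₂ = −j1020 Ω
Parallel: Z = Z₁Z₂/(Z₁+Z₂), |Z| = 1200 Ω, ∠Z = -58.2°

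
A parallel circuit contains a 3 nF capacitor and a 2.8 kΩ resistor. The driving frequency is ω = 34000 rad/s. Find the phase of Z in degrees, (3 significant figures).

-15.9°

X_C = 1/(ωC) = 9800 Ω
Parallel: admittances add. Y = 1/R + jωC
Y = (0.000357 + j0.000102) S
|Y| = 0.000371 S → |Z| = 1/|Y| = 2690 Ω, ∠Z = −∠Y = -15.9°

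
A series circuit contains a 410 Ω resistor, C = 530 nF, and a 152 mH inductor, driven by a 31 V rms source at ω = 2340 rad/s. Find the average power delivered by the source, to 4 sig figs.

X_L = ωL = 355.7 Ω
X_C = 1/(ωC) = 806.3 Ω
Net reactance X = X_L − X_C = -450.6 Ω
Z = 410.0 − j450.6 Ω
|Z| = √(410.0² + 450.6²) = 609.2 Ω
∠Z = arctan(-450.6/410.0) = -47.70°
I = V/|Z| = 50.88 mA
P = VI cos φ = 31 × 0.05088 × cos(-47.70°) = 1.062 W

1.062 W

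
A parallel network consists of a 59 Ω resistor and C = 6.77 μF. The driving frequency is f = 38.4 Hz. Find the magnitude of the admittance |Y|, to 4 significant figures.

17.03 mS

ω = 2πf = 241.3 rad/s
X_C = 1/(ωC) = 612.2 Ω
Parallel: admittances add. Y = 1/R + jωC
Y = (0.01695 + j0.001633) S
|Y| = 0.01703 S → |Z| = 1/|Y| = 58.73 Ω, ∠Z = −∠Y = -5.505°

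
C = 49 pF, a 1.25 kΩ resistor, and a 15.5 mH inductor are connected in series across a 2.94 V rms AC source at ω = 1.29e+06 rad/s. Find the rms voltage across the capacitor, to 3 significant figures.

X_L = ωL = 20000 Ω
X_C = 1/(ωC) = 15800 Ω
Net reactance X = X_L − X_C = 4170 Ω
Z = 1250 + j4170 Ω
|Z| = √(1250² + 4170²) = 4360 Ω
I = V/|Z| = 675 μA
V_C = I·|Z_C| = 0.000675 × 15800 = 10.7 V

10.7 V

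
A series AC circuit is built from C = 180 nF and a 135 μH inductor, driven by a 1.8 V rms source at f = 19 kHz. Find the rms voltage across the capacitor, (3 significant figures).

2.75 V

ω = 2πf = 119400 rad/s
X_L = ωL = 16.1 Ω
X_C = 1/(ωC) = 46.5 Ω
Net reactance X = X_L − X_C = -30.4 Ω
Z = − j30.4 Ω
|Z| = √(0² + 30.4²) = 30.4 Ω
I = V/|Z| = 59.2 mA
V_C = I·|Z_C| = 0.0592 × 46.5 = 2.75 V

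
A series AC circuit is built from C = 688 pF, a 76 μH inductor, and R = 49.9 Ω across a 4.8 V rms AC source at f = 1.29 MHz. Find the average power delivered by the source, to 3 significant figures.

5.95 mW

ω = 2πf = 8.105e+06 rad/s
X_L = ωL = 616 Ω
X_C = 1/(ωC) = 179 Ω
Net reactance X = X_L − X_C = 437 Ω
Z = 49.9 + j437 Ω
|Z| = √(49.9² + 437²) = 440 Ω
∠Z = arctan(437/49.9) = 83.5°
I = V/|Z| = 10.9 mA
P = VI cos φ = 4.8 × 0.0109 × cos(83.5°) = 5.95 mW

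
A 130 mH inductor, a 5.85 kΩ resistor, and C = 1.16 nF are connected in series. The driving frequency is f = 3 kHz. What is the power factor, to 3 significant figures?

ω = 2πf = 18850 rad/s
X_L = ωL = 2450 Ω
X_C = 1/(ωC) = 45700 Ω
Net reactance X = X_L − X_C = -43300 Ω
Z = 5850 − j43300 Ω
|Z| = √(5850² + 43300²) = 43700 Ω
∠Z = arctan(-43300/5850) = -82.3°
cos φ = cos(-82.3°) = 0.134

0.134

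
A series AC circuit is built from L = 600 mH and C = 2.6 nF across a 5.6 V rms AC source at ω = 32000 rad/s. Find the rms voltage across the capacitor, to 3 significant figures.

9.37 V

X_L = ωL = 19200 Ω
X_C = 1/(ωC) = 12000 Ω
Net reactance X = X_L − X_C = 7180 Ω
Z = j7180 Ω
|Z| = √(0² + 7180²) = 7180 Ω
I = V/|Z| = 780 μA
V_C = I·|Z_C| = 0.000780 × 12000 = 9.37 V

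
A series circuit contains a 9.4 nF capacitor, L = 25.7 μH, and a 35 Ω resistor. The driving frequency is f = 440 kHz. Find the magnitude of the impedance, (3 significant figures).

ω = 2πf = 2.765e+06 rad/s
X_L = ωL = 71.1 Ω
X_C = 1/(ωC) = 38.5 Ω
Net reactance X = X_L − X_C = 32.6 Ω
Z = 35.0 + j32.6 Ω
|Z| = √(35.0² + 32.6²) = 47.8 Ω

47.8 Ω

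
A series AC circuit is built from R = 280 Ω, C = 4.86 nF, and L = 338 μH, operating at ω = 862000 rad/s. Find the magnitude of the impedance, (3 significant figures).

X_L = ωL = 291 Ω
X_C = 1/(ωC) = 239 Ω
Net reactance X = X_L − X_C = 52.7 Ω
Z = 280 + j52.7 Ω
|Z| = √(280² + 52.7²) = 285 Ω

285 Ω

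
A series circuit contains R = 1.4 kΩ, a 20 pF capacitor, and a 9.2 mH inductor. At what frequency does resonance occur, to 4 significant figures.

371.0 kHz

ω₀ = 1/√(LC) = 1/√(0.0092 × 2e-11) = 2.331e+06 rad/s
f₀ = ω₀/(2π) = 371.0 kHz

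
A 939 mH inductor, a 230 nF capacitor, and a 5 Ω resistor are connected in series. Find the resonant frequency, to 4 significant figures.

342.5 Hz

ω₀ = 1/√(LC) = 1/√(0.939 × 2.3e-07) = 2152 rad/s
f₀ = ω₀/(2π) = 342.5 Hz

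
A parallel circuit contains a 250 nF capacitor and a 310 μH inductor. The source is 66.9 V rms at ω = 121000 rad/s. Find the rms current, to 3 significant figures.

X_L = ωL = 37.5 Ω
X_C = 1/(ωC) = 33.1 Ω
Parallel: admittances add. Y = 1/(jωL) + jωC
Y = (0 + j0.00359) S
|Y| = 0.00359 S → |Z| = 1/|Y| = 279 Ω, ∠Z = −∠Y = -90.0°
I = V/|Z| = 66.9/279 = 240 mA

240 mA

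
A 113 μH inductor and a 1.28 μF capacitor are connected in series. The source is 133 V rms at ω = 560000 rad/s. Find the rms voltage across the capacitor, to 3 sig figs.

X_L = ωL = 63.3 Ω
X_C = 1/(ωC) = 1.40 Ω
Net reactance X = X_L − X_C = 61.9 Ω
Z = j61.9 Ω
|Z| = √(0² + 61.9²) = 61.9 Ω
I = V/|Z| = 2.15 A
V_C = I·|Z_C| = 2.15 × 1.40 = 3.00 V

3.00 V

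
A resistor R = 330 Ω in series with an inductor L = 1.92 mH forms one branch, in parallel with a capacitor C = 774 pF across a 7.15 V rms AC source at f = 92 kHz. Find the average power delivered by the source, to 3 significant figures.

12.6 mW

ω = 2πf = 578100 rad/s
X_L = ωL = 1110 Ω
X_C = 1/(ωC) = 2240 Ω
Branch 1 (R+jX_L): Z₁ = 330 + j1110 Ω, |Z₁| = 1160 Ω
Branch 2 (−jX_C): Z₂ = −j2240 Ω
Parallel: Z = Z₁Z₂/(Z₁+Z₂), |Z| = 2210 Ω, ∠Z = 57.1°
I = V/|Z| = 3.24 mA
P = VI cos φ = 7.15 × 0.00324 × cos(57.1°) = 12.6 mW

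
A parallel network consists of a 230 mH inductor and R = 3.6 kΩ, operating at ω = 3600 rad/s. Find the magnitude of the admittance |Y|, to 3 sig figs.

X_L = ωL = 828 Ω
Parallel: admittances add. Y = 1/R + 1/(jωL)
Y = (0.000278 − j0.00121) S
|Y| = 0.00124 S → |Z| = 1/|Y| = 807 Ω, ∠Z = −∠Y = 77.0°

1.24 mS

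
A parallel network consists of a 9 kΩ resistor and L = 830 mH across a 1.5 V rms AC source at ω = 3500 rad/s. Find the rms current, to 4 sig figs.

X_L = ωL = 2905 Ω
Parallel: admittances add. Y = 1/R + 1/(jωL)
Y = (0.0001111 − j0.0003442) S
|Y| = 0.0003617 S → |Z| = 1/|Y| = 2765 Ω, ∠Z = −∠Y = 72.11°
I = V/|Z| = 1.5/2765 = 542.6 μA

542.6 μA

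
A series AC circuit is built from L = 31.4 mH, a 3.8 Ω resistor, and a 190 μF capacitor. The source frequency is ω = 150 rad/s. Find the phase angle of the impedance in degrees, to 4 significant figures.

-82.87°

X_L = ωL = 4.710 Ω
X_C = 1/(ωC) = 35.09 Ω
Net reactance X = X_L − X_C = -30.38 Ω
Z = 3.800 − j30.38 Ω
|Z| = √(3.800² + 30.38²) = 30.61 Ω
∠Z = arctan(-30.38/3.800) = -82.87°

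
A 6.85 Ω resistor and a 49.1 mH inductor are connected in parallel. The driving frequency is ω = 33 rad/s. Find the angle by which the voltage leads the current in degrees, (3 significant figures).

76.7°

X_L = ωL = 1.62 Ω
Parallel: admittances add. Y = 1/R + 1/(jωL)
Y = (0.146 − j0.617) S
|Y| = 0.634 S → |Z| = 1/|Y| = 1.58 Ω, ∠Z = −∠Y = 76.7°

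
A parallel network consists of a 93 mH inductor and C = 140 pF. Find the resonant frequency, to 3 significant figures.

44.1 kHz

ω₀ = 1/√(LC) = 1/√(0.093 × 1.4e-10) = 277100 rad/s
f₀ = ω₀/(2π) = 44.1 kHz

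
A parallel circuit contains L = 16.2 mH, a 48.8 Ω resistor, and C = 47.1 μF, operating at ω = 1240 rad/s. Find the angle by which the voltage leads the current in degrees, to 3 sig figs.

X_L = ωL = 20.1 Ω
X_C = 1/(ωC) = 17.1 Ω
Parallel: admittances add. Y = 1/R + 1/(jωL) + jωC
Y = (0.0205 + j0.00862) S
|Y| = 0.0222 S → |Z| = 1/|Y| = 45.0 Ω, ∠Z = −∠Y = -22.8°

-22.8°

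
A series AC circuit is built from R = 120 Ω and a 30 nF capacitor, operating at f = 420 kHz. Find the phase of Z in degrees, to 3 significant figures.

ω = 2πf = 2.639e+06 rad/s
X_C = 1/(ωC) = 12.6 Ω
Z = 120 − j12.6 Ω
|Z| = √(120² + 12.6²) = 121 Ω
∠Z = arctan(-12.6/120) = -6.01°

-6.01°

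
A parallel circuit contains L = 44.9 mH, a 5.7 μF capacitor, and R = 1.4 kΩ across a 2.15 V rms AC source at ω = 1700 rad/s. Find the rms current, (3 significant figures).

7.49 mA

X_L = ωL = 76.3 Ω
X_C = 1/(ωC) = 103 Ω
Parallel: admittances add. Y = 1/R + 1/(jωL) + jωC
Y = (0.000714 − j0.00341) S
|Y| = 0.00348 S → |Z| = 1/|Y| = 287 Ω, ∠Z = −∠Y = 78.2°
I = V/|Z| = 2.15/287 = 7.49 mA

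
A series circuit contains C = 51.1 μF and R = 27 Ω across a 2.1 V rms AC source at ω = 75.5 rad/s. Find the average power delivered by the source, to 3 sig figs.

X_C = 1/(ωC) = 259 Ω
Z = 27.0 − j259 Ω
|Z| = √(27.0² + 259²) = 261 Ω
∠Z = arctan(-259/27.0) = -84.1°
I = V/|Z| = 8.06 mA
P = VI cos φ = 2.1 × 0.00806 × cos(-84.1°) = 1.75 mW

1.75 mW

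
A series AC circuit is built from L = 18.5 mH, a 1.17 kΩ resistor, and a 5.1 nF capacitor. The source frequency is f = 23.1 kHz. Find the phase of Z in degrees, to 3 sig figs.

ω = 2πf = 145100 rad/s
X_L = ωL = 2690 Ω
X_C = 1/(ωC) = 1350 Ω
Net reactance X = X_L − X_C = 1330 Ω
Z = 1170 + j1330 Ω
|Z| = √(1170² + 1330²) = 1770 Ω
∠Z = arctan(1330/1170) = 48.8°

48.8°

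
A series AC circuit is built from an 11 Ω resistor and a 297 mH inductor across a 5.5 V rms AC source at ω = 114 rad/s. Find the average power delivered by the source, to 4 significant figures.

X_L = ωL = 33.86 Ω
Z = 11.00 + j33.86 Ω
|Z| = √(11.00² + 33.86²) = 35.60 Ω
∠Z = arctan(33.86/11.00) = 72.00°
I = V/|Z| = 154.5 mA
P = VI cos φ = 5.5 × 0.1545 × cos(72.00°) = 262.6 mW

262.6 mW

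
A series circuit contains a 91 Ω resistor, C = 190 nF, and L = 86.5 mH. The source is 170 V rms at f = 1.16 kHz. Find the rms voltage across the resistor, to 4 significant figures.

119.8 V

ω = 2πf = 7288 rad/s
X_L = ωL = 630.5 Ω
X_C = 1/(ωC) = 722.1 Ω
Net reactance X = X_L − X_C = -91.66 Ω
Z = 91.00 − j91.66 Ω
|Z| = √(91.00² + 91.66²) = 129.2 Ω
I = V/|Z| = 1.316 A
V_R = I·|Z_R| = 1.316 × 91.00 = 119.8 V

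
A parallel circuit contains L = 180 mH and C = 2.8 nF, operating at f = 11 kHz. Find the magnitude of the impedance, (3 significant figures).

ω = 2πf = 69120 rad/s
X_L = ωL = 12400 Ω
X_C = 1/(ωC) = 5170 Ω
Parallel: admittances add. Y = 1/(jωL) + jωC
Y = (0 + j0.000113) S
|Y| = 0.000113 S → |Z| = 1/|Y| = 8840 Ω, ∠Z = −∠Y = -90.0°

8840 Ω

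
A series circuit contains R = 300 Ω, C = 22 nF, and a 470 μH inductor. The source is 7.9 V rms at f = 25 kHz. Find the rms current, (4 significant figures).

21.39 mA

ω = 2πf = 157100 rad/s
X_L = ωL = 73.83 Ω
X_C = 1/(ωC) = 289.4 Ω
Net reactance X = X_L − X_C = -215.5 Ω
Z = 300.0 − j215.5 Ω
|Z| = √(300.0² + 215.5²) = 369.4 Ω
I = V/|Z| = 7.9/369.4 = 21.39 mA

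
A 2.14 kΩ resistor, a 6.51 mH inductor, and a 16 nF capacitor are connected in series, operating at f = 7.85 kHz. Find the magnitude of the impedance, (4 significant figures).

2340 Ω

ω = 2πf = 49320 rad/s
X_L = ωL = 321.1 Ω
X_C = 1/(ωC) = 1267 Ω
Net reactance X = X_L − X_C = -946.1 Ω
Z = 2140 − j946.1 Ω
|Z| = √(2140² + 946.1²) = 2340 Ω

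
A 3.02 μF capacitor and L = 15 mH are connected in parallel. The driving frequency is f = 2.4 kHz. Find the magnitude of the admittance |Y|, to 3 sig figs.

41.1 mS

ω = 2πf = 15080 rad/s
X_L = ωL = 226 Ω
X_C = 1/(ωC) = 22.0 Ω
Parallel: admittances add. Y = 1/(jωL) + jωC
Y = (0 + j0.0411) S
|Y| = 0.0411 S → |Z| = 1/|Y| = 24.3 Ω, ∠Z = −∠Y = -90.0°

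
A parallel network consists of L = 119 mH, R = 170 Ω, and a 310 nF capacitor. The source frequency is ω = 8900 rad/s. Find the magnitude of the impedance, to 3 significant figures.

X_L = ωL = 1060 Ω
X_C = 1/(ωC) = 362 Ω
Parallel: admittances add. Y = 1/R + 1/(jωL) + jωC
Y = (0.00588 + j0.00181) S
|Y| = 0.00616 S → |Z| = 1/|Y| = 162 Ω, ∠Z = −∠Y = -17.1°

162 Ω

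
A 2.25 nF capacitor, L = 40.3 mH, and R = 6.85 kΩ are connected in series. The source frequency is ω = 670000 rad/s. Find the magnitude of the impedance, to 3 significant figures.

27200 Ω

X_L = ωL = 27000 Ω
X_C = 1/(ωC) = 663 Ω
Net reactance X = X_L − X_C = 26300 Ω
Z = 6850 + j26300 Ω
|Z| = √(6850² + 26300²) = 27200 Ω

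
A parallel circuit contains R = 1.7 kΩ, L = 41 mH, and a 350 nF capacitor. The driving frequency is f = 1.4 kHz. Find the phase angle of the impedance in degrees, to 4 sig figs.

-27.49°

ω = 2πf = 8796 rad/s
X_L = ωL = 360.7 Ω
X_C = 1/(ωC) = 324.8 Ω
Parallel: admittances add. Y = 1/R + 1/(jωL) + jωC
Y = (0.0005882 + j0.0003060) S
|Y| = 0.0006631 S → |Z| = 1/|Y| = 1508 Ω, ∠Z = −∠Y = -27.49°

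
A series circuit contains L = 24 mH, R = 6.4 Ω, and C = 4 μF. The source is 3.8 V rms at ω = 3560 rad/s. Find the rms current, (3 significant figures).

230 mA

X_L = ωL = 85.4 Ω
X_C = 1/(ωC) = 70.2 Ω
Net reactance X = X_L − X_C = 15.2 Ω
Z = 6.40 + j15.2 Ω
|Z| = √(6.40² + 15.2²) = 16.5 Ω
I = V/|Z| = 3.8/16.5 = 230 mA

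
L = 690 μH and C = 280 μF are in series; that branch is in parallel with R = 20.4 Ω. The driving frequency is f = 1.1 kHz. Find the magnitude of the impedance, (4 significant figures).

4.163 Ω

ω = 2πf = 6912 rad/s
X_L = ωL = 4.769 Ω
X_C = 1/(ωC) = 0.5167 Ω
Branch 1: Z₁ = R = 20.40 Ω
Branch 2 (series LC): Z₂ = j(X_L − X_C) = j4.252 Ω
Parallel: Z = Z₁Z₂/(Z₁+Z₂), |Z| = 4.163 Ω, ∠Z = 78.23°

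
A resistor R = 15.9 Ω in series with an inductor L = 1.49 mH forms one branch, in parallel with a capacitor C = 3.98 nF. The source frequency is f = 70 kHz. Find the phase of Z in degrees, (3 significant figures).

-80.7°

ω = 2πf = 439800 rad/s
X_L = ωL = 655 Ω
X_C = 1/(ωC) = 571 Ω
Branch 1 (R+jX_L): Z₁ = 15.9 + j655 Ω, |Z₁| = 656 Ω
Branch 2 (−jX_C): Z₂ = −j571 Ω
Parallel: Z = Z₁Z₂/(Z₁+Z₂), |Z| = 4380 Ω, ∠Z = -80.7°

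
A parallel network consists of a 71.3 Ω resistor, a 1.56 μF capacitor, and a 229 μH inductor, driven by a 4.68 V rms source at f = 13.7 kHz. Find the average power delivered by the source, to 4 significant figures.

307.2 mW

ω = 2πf = 86080 rad/s
X_L = ωL = 19.71 Ω
X_C = 1/(ωC) = 7.447 Ω
Parallel: admittances add. Y = 1/R + 1/(jωL) + jωC
Y = (0.01403 + j0.08355) S
|Y| = 0.08472 S → |Z| = 1/|Y| = 11.80 Ω, ∠Z = −∠Y = -80.47°
I = V/|Z| = 396.5 mA
P = VI cos φ = 4.68 × 0.3965 × cos(-80.47°) = 307.2 mW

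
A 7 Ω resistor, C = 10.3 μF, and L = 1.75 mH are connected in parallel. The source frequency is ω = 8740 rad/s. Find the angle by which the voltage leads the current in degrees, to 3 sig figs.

-9.79°

X_L = ωL = 15.3 Ω
X_C = 1/(ωC) = 11.1 Ω
Parallel: admittances add. Y = 1/R + 1/(jωL) + jωC
Y = (0.143 + j0.0246) S
|Y| = 0.145 S → |Z| = 1/|Y| = 6.90 Ω, ∠Z = −∠Y = -9.79°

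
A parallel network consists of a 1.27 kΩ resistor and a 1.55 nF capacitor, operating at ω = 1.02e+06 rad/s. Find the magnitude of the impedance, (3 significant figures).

566 Ω

X_C = 1/(ωC) = 633 Ω
Parallel: admittances add. Y = 1/R + jωC
Y = (0.000787 + j0.00158) S
|Y| = 0.00177 S → |Z| = 1/|Y| = 566 Ω, ∠Z = −∠Y = -63.5°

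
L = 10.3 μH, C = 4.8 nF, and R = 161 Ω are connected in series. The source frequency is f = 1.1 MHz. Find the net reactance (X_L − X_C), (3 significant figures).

41.0 Ω

ω = 2πf = 6.912e+06 rad/s
X_L = ωL = 71.2 Ω
X_C = 1/(ωC) = 30.1 Ω
X = 71.2 − 30.1 = 41.0 Ω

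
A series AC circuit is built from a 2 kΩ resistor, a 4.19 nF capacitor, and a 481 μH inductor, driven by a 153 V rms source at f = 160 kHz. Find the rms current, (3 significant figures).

ω = 2πf = 1.005e+06 rad/s
X_L = ωL = 484 Ω
X_C = 1/(ωC) = 237 Ω
Net reactance X = X_L − X_C = 246 Ω
Z = 2000 + j246 Ω
|Z| = √(2000² + 246²) = 2020 Ω
I = V/|Z| = 153/2020 = 75.9 mA

75.9 mA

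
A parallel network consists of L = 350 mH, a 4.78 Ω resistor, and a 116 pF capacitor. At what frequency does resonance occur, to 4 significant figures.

24.98 kHz

ω₀ = 1/√(LC) = 1/√(0.35 × 1.16e-10) = 156900 rad/s
f₀ = ω₀/(2π) = 24.98 kHz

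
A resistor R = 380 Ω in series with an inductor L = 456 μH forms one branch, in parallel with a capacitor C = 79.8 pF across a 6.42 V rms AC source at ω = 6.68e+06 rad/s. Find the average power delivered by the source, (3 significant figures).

1.66 mW

X_L = ωL = 3050 Ω
X_C = 1/(ωC) = 1880 Ω
Branch 1 (R+jX_L): Z₁ = 380 + j3050 Ω, |Z₁| = 3070 Ω
Branch 2 (−jX_C): Z₂ = −j1880 Ω
Parallel: Z = Z₁Z₂/(Z₁+Z₂), |Z| = 4680 Ω, ∠Z = -79.1°
I = V/|Z| = 1.37 mA
P = VI cos φ = 6.42 × 0.00137 × cos(-79.1°) = 1.66 mW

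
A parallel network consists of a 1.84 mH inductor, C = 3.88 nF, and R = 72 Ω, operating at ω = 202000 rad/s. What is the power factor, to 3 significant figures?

0.991

X_L = ωL = 372 Ω
X_C = 1/(ωC) = 1280 Ω
Parallel: admittances add. Y = 1/R + 1/(jωL) + jωC
Y = (0.0139 − j0.00191) S
|Y| = 0.0140 S → |Z| = 1/|Y| = 71.3 Ω, ∠Z = −∠Y = 7.82°
cos φ = cos(7.82°) = 0.991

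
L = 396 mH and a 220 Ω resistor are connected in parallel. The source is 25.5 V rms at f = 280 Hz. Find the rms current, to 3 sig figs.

122 mA

ω = 2πf = 1759 rad/s
X_L = ωL = 697 Ω
Parallel: admittances add. Y = 1/R + 1/(jωL)
Y = (0.00455 − j0.00144) S
|Y| = 0.00477 S → |Z| = 1/|Y| = 210 Ω, ∠Z = −∠Y = 17.5°
I = V/|Z| = 25.5/210 = 122 mA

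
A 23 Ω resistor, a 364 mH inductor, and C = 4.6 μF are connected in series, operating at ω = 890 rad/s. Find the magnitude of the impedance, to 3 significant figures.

X_L = ωL = 324 Ω
X_C = 1/(ωC) = 244 Ω
Net reactance X = X_L − X_C = 79.7 Ω
Z = 23.0 + j79.7 Ω
|Z| = √(23.0² + 79.7²) = 83.0 Ω

83.0 Ω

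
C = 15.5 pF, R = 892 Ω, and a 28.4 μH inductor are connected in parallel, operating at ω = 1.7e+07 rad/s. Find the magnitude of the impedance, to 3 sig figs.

470 Ω

X_L = ωL = 483 Ω
X_C = 1/(ωC) = 3800 Ω
Parallel: admittances add. Y = 1/R + 1/(jωL) + jωC
Y = (0.00112 − j0.00181) S
|Y| = 0.00213 S → |Z| = 1/|Y| = 470 Ω, ∠Z = −∠Y = 58.2°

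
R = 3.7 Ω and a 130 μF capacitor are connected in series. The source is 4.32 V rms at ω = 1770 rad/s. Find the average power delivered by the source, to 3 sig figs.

2.12 W

X_C = 1/(ωC) = 4.35 Ω
Z = 3.70 − j4.35 Ω
|Z| = √(3.70² + 4.35²) = 5.71 Ω
∠Z = arctan(-4.35/3.70) = -49.6°
I = V/|Z| = 757 mA
P = VI cos φ = 4.32 × 0.757 × cos(-49.6°) = 2.12 W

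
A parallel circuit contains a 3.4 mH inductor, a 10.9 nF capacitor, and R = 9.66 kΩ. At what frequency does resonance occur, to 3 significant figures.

26.1 kHz

ω₀ = 1/√(LC) = 1/√(0.0034 × 1.09e-08) = 164300 rad/s
f₀ = ω₀/(2π) = 26.1 kHz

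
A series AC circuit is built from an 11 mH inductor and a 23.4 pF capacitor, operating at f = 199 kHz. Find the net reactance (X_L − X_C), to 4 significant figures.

-20420 Ω

ω = 2πf = 1.25e+06 rad/s
X_L = ωL = 13750 Ω
X_C = 1/(ωC) = 34180 Ω
X = 13750 − 34180 = -20420 Ω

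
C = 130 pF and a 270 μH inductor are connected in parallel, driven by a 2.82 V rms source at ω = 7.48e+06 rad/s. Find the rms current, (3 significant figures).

1.35 mA

X_L = ωL = 2020 Ω
X_C = 1/(ωC) = 1030 Ω
Parallel: admittances add. Y = 1/(jωL) + jωC
Y = (0 + j0.000477) S
|Y| = 0.000477 S → |Z| = 1/|Y| = 2100 Ω, ∠Z = −∠Y = -90.0°
I = V/|Z| = 2.82/2100 = 1.35 mA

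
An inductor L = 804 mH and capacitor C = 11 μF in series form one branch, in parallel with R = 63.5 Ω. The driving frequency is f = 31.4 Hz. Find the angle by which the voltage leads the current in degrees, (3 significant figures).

-11.9°

ω = 2πf = 197.3 rad/s
X_L = ωL = 159 Ω
X_C = 1/(ωC) = 461 Ω
Branch 1: Z₁ = R = 63.5 Ω
Branch 2 (series LC): Z₂ = j(X_L − X_C) = −j302 Ω
Parallel: Z = Z₁Z₂/(Z₁+Z₂), |Z| = 62.1 Ω, ∠Z = -11.9°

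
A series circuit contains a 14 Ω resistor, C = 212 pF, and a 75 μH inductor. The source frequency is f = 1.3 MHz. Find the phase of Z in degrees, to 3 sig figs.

ω = 2πf = 8.168e+06 rad/s
X_L = ωL = 613 Ω
X_C = 1/(ωC) = 577 Ω
Net reactance X = X_L − X_C = 35.1 Ω
Z = 14.0 + j35.1 Ω
|Z| = √(14.0² + 35.1²) = 37.8 Ω
∠Z = arctan(35.1/14.0) = 68.3°

68.3°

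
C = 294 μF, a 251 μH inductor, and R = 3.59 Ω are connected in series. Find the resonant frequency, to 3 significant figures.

586 Hz

ω₀ = 1/√(LC) = 1/√(0.000251 × 0.000294) = 3681 rad/s
f₀ = ω₀/(2π) = 586 Hz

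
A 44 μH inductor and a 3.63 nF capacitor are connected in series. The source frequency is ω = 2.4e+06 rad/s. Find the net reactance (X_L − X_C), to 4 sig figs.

-9.184 Ω

X_L = ωL = 105.6 Ω
X_C = 1/(ωC) = 114.8 Ω
X = 105.6 − 114.8 = -9.184 Ω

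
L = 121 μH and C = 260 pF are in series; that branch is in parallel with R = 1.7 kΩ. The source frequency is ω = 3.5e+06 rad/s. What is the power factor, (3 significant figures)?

X_L = ωL = 424 Ω
X_C = 1/(ωC) = 1100 Ω
Branch 1: Z₁ = R = 1700 Ω
Branch 2 (series LC): Z₂ = j(X_L − X_C) = −j675 Ω
Parallel: Z = Z₁Z₂/(Z₁+Z₂), |Z| = 628 Ω, ∠Z = -68.3°
cos φ = cos(-68.3°) = 0.369

0.369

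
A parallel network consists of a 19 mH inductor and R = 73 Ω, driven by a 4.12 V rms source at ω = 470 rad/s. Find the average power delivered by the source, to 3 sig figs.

233 mW

X_L = ωL = 8.93 Ω
Parallel: admittances add. Y = 1/R + 1/(jωL)
Y = (0.0137 − j0.112) S
|Y| = 0.113 S → |Z| = 1/|Y| = 8.86 Ω, ∠Z = −∠Y = 83.0°
I = V/|Z| = 465 mA
P = VI cos φ = 4.12 × 0.465 × cos(83.0°) = 233 mW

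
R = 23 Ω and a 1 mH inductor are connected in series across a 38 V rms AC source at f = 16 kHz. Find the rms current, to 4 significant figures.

368.5 mA

ω = 2πf = 100500 rad/s
X_L = ωL = 100.5 Ω
Z = 23.00 + j100.5 Ω
|Z| = √(23.00² + 100.5²) = 103.1 Ω
I = V/|Z| = 38/103.1 = 368.5 mA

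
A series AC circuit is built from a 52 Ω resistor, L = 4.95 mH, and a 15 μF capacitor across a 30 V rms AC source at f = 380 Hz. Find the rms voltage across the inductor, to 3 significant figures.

ω = 2πf = 2388 rad/s
X_L = ωL = 11.8 Ω
X_C = 1/(ωC) = 27.9 Ω
Net reactance X = X_L − X_C = -16.1 Ω
Z = 52.0 − j16.1 Ω
|Z| = √(52.0² + 16.1²) = 54.4 Ω
I = V/|Z| = 551 mA
V_L = I·|Z_L| = 0.551 × 11.8 = 6.51 V

6.51 V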